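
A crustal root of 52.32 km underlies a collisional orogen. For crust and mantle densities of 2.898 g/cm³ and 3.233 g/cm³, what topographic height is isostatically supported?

6.05 km

For local isostatic compensation: ρ_c h = (ρ_m − ρ_c) r.
h = r (ρ_m − ρ_c) / ρ_c = 52.32 km × (3.233 − 2.898) / 2.898 = 6.05 km.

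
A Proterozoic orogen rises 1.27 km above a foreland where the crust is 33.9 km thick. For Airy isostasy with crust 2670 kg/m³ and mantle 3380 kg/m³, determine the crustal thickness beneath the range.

39.9 km

Root depth r = h ρ_c / (ρ_m − ρ_c) = 1.27 km × 2670 / 710 = 4.776 km.
Total thickness = T + h + r = 33.9 km + 1.27 km + 4.776 km = 39.9 km.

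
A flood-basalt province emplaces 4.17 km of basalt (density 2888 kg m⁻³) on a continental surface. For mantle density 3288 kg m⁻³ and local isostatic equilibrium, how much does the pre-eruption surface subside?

Subaerial loading: s = t ρ_load / ρ_m.
s = 4.17 km × 2888/3288 = 3.66 km.

3.66 km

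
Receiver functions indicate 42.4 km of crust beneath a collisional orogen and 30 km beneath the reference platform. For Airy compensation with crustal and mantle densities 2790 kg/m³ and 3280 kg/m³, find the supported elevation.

Excess crust Δ = 42.4 km − 30 km = 12.4 km, split between elevation h and root r with h + r = Δ.
Airy balance ρ_c h = (ρ_m − ρ_c) r gives r = h ρ_c/(ρ_m − ρ_c), so h (1 + ρ_c/(ρ_m − ρ_c)) = Δ, i.e. h = Δ (ρ_m − ρ_c)/ρ_m.
h = 12.4 km × 490/3280 = 1.85 km.

1.85 km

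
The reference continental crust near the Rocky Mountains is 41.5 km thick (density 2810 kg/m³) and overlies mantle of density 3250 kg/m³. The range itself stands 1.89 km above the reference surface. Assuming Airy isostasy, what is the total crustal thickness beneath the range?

55.5 km

Root depth r = h ρ_c / (ρ_m − ρ_c) = 1.89 km × 2810 / 440 = 12.07 km.
Total thickness = T + h + r = 41.5 km + 1.89 km + 12.07 km = 55.5 km.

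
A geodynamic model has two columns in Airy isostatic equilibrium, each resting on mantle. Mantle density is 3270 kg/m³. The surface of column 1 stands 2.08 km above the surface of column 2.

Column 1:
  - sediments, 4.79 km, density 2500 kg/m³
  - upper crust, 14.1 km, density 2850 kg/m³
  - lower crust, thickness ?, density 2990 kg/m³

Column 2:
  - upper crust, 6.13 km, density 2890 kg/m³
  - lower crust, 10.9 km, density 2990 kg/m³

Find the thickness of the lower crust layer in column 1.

Take the compensation level at the base of the deeper column (depth z_c below the surface of column 1) and equate Σ ρ_i t_i down to z_c; mantle fills any gap and the z_c terms cancel.
Column 1: 4.79×2500 + 14.1×2850 + x×2990 + (z_c − 18.89 − x)×3270
Column 2: 2.08×0 + 6.13×2890 + 10.9×2990 + (z_c − 2.08 − 17.03)×3270
The z_c×3270 term appears on both sides and cancels. Collect the known terms of each column as K = Σ(ρt)_known − 3270 × (depth of known layers): K_1 = 52160 − 3270×18.89 = −9610.3; K_2 = 50306.7 − 3270×(2.08 + 17.03) = −12183.
Balance: K_1 − x×(3270 − 2990) = K_2, so x = (K_1 − K_2)/(3270 − 2990) = 2572.7/280 = 9.19 km.

9.19 km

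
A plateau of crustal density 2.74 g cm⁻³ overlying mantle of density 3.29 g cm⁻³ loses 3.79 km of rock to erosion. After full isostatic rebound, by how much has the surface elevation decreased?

0.634 km

Rebound u = e ρ_c/ρ_m = 3.79 km × 2.74/3.29 = 3.156 km.
Net surface drop = e − u = 3.79 km − 3.156 km = e (ρ_m − ρ_c)/ρ_m = 0.634 km.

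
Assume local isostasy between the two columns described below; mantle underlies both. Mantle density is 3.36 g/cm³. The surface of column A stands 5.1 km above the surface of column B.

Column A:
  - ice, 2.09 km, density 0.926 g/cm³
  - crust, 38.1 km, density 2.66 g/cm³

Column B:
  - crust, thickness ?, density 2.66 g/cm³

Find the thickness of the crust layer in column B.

20.9 km

Take the compensation level at the base of the deeper column (depth z_c below the surface of column A) and equate Σ ρ_i t_i down to z_c; mantle fills any gap and the z_c terms cancel.
Column A: 2.09×0.926 + 38.1×2.66 + (z_c − 40.19)×3.36
Column B: 5.1×0 + x×2.66 + (z_c − 5.1 − 0 − x)×3.36
The z_c×3.36 term appears on both sides and cancels. Collect the known terms of each column as K = Σ(ρt)_known − 3.36 × (depth of known layers): K_A = 103.28134 − 3.36×40.19 = −31.75706; K_B = 0 − 3.36×(5.1 + 0) = −17.136.
Balance: K_A = K_B − x×(3.36 − 2.66), so x = (K_B − K_A)/(3.36 − 2.66) = 14.6211/0.7 = 20.9 km.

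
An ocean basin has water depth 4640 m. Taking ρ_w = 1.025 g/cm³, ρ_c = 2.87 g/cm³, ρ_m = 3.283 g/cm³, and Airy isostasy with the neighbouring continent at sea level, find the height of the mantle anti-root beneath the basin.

For local isostatic compensation: replacing crust with seawater at the top is compensated by replacing crust with mantle at the base: d (ρ_c − ρ_w) = a (ρ_m − ρ_c).
a = d (ρ_c − ρ_w)/(ρ_m − ρ_c) = 4640 m × 1.845/0.413 = 20700 m.

20700 m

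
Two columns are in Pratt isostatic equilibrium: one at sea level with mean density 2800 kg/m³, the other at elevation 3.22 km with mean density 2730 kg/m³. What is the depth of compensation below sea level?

126 km

ρ_ref D = ρ (D + h) → D (ρ_ref − ρ) = ρ h.
D = ρ h/(ρ_ref − ρ) = 2730 × 3.22 km/(2800 − 2730) = 126 km.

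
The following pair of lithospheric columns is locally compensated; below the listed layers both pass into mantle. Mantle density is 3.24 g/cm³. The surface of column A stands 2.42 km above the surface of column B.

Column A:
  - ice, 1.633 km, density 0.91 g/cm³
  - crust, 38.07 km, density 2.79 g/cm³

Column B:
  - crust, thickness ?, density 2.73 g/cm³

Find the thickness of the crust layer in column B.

Take the compensation level at the base of the deeper column (depth z_c below the surface of column A) and equate Σ ρ_i t_i down to z_c; mantle fills any gap and the z_c terms cancel.
Column A: 1.633×0.91 + 38.07×2.79 + (z_c − 39.703)×3.24
Column B: 2.42×0 + x×2.73 + (z_c − 2.42 − 0 − x)×3.24
The z_c×3.24 term appears on both sides and cancels. Collect the known terms of each column as K = Σ(ρt)_known − 3.24 × (depth of known layers): K_A = 107.70133 − 3.24×39.703 = −20.93639; K_B = 0 − 3.24×(2.42 + 0) = −7.8408.
Balance: K_A = K_B − x×(3.24 − 2.73), so x = (K_B − K_A)/(3.24 − 2.73) = 13.0956/0.51 = 25.7 km.

25.7 km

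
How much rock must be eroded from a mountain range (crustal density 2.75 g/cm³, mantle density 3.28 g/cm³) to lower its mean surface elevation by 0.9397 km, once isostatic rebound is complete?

5.82 km

Net drop Δ = e − u = e − e ρ_c/ρ_m = e (ρ_m − ρ_c)/ρ_m.
e = Δ ρ_m/(ρ_m − ρ_c) = 0.9397 km × 3.28/0.53 = 5.82 km.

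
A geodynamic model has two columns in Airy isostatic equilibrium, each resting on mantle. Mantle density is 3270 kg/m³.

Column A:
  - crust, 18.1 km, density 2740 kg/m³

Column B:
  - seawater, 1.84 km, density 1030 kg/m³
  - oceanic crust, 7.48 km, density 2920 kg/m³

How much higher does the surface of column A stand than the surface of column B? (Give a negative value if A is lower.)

For any compensation level in the mantle, the mantle terms cancel and isostasy reduces to e = (Σt_A − Σt_B) − (Σ(ρt)_A − Σ(ρt)_B) / ρ_m.
Σt_A = 18.1 km; Σt_B = 9.32 km; Σ(ρt)_A = 49594; Σ(ρt)_B = 23736.8 (in km·kg/m³).
e = (18.1 − 9.32) − (49594 − 23736.8) / 3270 = 0.873 km.

0.873 km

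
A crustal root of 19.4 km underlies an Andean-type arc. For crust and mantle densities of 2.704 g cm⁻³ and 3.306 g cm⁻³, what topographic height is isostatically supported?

Isostatic balance requires: ρ_c h = (ρ_m − ρ_c) r.
h = r (ρ_m − ρ_c) / ρ_c = 19.4 km × (3.306 − 2.704) / 2.704 = 4.32 km.

4.32 km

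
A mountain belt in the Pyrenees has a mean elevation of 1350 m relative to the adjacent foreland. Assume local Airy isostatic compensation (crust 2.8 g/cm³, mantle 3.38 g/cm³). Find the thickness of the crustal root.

6520 m

In Airy isostatic equilibrium: the weight of the topography is balanced by the buoyancy of the root, ρ_c h = (ρ_m − ρ_c) r.
r = h · ρ_c / (ρ_m − ρ_c) = 1350 m × 2.8 / (3.38 − 2.8) = 6520 m.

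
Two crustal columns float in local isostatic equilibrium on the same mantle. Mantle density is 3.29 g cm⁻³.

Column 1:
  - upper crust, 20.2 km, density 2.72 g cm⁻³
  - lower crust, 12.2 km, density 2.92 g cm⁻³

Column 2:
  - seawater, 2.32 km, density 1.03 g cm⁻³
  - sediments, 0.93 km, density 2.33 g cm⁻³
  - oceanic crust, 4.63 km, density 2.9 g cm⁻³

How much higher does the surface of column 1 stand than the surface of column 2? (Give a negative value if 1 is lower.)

2.46 km

For any compensation level in the mantle, the mantle terms cancel and isostasy reduces to e = (Σt_1 − Σt_2) − (Σ(ρt)_1 − Σ(ρt)_2) / ρ_m.
Σt_1 = 32.4 km; Σt_2 = 7.88 km; Σ(ρt)_1 = 90.568; Σ(ρt)_2 = 17.9835 (in km·g cm⁻³).
e = (32.4 − 7.88) − (90.568 − 17.9835) / 3.29 = 2.46 km.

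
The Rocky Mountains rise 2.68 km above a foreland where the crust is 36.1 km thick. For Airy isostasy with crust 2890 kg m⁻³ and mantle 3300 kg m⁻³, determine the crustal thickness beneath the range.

Root depth r = h ρ_c / (ρ_m − ρ_c) = 2.68 km × 2890 / 410 = 18.89 km.
Total thickness = T + h + r = 36.1 km + 2.68 km + 18.89 km = 57.7 km.

57.7 km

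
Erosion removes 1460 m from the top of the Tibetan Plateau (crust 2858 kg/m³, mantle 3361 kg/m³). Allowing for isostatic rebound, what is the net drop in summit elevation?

Rebound u = e ρ_c/ρ_m = 1460 m × 2858/3361 = 1241 m.
Net surface drop = e − u = 1460 m − 1241 m = e (ρ_m − ρ_c)/ρ_m = 219 m.

219 m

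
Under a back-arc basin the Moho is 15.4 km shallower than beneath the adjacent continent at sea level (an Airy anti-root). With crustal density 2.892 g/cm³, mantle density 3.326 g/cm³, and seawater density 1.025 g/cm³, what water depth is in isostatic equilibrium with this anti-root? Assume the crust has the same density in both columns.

3.58 km

Replacing a thickness d of crust by seawater at the top must be balanced by replacing crust with mantle at the base: d (ρ_c − ρ_w) = a (ρ_m − ρ_c).
d = a (ρ_m − ρ_c)/(ρ_c − ρ_w) = 15.4 km × 0.434/1.867 = 3.58 km.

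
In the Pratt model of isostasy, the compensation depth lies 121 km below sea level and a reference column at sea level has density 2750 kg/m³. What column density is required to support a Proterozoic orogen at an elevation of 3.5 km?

Pratt balance: ρ_ref D = ρ (D + h).
ρ = ρ_ref D/(D + h) = 2750 × 121 km/(121 km + 3.5 km) = 2670 kg/m³.

2670 kg/m³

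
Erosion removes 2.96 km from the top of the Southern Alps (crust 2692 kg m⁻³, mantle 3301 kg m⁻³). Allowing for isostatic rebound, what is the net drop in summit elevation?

0.546 km

Rebound u = e ρ_c/ρ_m = 2.96 km × 2692/3301 = 2.414 km.
Net surface drop = e − u = 2.96 km − 2.414 km = e (ρ_m − ρ_c)/ρ_m = 0.546 km.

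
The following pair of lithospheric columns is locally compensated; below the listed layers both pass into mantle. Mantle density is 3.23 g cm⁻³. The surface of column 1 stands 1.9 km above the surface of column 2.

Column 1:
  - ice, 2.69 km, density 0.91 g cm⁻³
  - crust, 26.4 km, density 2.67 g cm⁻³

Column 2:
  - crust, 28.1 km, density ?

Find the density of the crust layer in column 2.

Take the compensation level at the base of the deeper column (depth z_c below the surface of column 1) and equate Σ ρ_i t_i down to z_c; mantle fills any gap and the z_c terms cancel.
Column 1: 2.69×0.91 + 26.4×2.67 + (z_c − 29.09)×3.23
Column 2: 1.9×0 + 28.1×ρ + (z_c − 1.9 − 28.1)×3.23
The z_c×3.23 term appears on both sides and cancels. Collect the known terms of each column as K = Σ(ρt)_known − 3.23 × (depth of known layers): K_1 = 72.9359 − 3.23×29.09 = −21.0248; K_2 = 0 − 3.23×(1.9 + 28.1) = −96.9.
Balance: K_1 = K_2 + 28.1×ρ, so ρ = (K_1 − K_2)/28.1 = 75.8752/28.1 = 2.7 g cm⁻³.

2.7 g cm⁻³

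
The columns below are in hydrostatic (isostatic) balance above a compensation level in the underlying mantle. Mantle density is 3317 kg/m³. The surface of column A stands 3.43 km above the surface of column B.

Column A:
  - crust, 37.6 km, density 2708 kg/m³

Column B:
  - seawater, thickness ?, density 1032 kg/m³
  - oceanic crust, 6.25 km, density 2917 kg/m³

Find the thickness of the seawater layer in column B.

Take the compensation level at the base of the deeper column (depth z_c below the surface of column A) and equate Σ ρ_i t_i down to z_c; mantle fills any gap and the z_c terms cancel.
Column A: 37.6×2708 + (z_c − 37.6)×3317
Column B: 3.43×0 + x×1032 + 6.25×2917 + (z_c − 3.43 − 6.25 − x)×3317
The z_c×3317 term appears on both sides and cancels. Collect the known terms of each column as K = Σ(ρt)_known − 3317 × (depth of known layers): K_A = 101820.8 − 3317×37.6 = −22898.4; K_B = 18231.25 − 3317×(3.43 + 6.25) = −13877.31.
Balance: K_A = K_B − x×(3317 − 1032), so x = (K_B − K_A)/(3317 − 1032) = 9021.09/2285 = 3.95 km.

3.95 km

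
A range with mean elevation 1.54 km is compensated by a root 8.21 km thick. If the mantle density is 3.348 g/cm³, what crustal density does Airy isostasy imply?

ρ_c h = (ρ_m − ρ_c) r → ρ_c (h + r) = ρ_m r → ρ_c = ρ_m r / (h + r).
ρ_c = 3.348 × 8.21 km / (1.54 km + 8.21 km) = 2.82 g/cm³.

2.82 g/cm³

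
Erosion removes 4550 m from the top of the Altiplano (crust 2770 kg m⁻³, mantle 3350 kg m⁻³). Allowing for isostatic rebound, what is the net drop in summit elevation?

Rebound u = e ρ_c/ρ_m = 4550 m × 2770/3350 = 3762 m.
Net surface drop = e − u = 4550 m − 3762 m = e (ρ_m − ρ_c)/ρ_m = 788 m.

788 m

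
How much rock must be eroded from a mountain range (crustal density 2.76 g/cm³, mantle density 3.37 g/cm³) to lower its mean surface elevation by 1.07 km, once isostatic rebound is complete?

Net drop Δ = e − u = e − e ρ_c/ρ_m = e (ρ_m − ρ_c)/ρ_m.
e = Δ ρ_m/(ρ_m − ρ_c) = 1.07 km × 3.37/0.61 = 5.91 km.

5.91 km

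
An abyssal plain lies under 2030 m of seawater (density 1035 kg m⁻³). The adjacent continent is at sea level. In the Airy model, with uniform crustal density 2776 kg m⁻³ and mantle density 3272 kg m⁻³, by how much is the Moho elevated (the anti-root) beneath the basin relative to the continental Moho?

7130 m

Equating mass per unit area of the two columns: replacing crust with seawater at the top is compensated by replacing crust with mantle at the base: d (ρ_c − ρ_w) = a (ρ_m − ρ_c).
a = d (ρ_c − ρ_w)/(ρ_m − ρ_c) = 2030 m × 1741/496 = 7130 m.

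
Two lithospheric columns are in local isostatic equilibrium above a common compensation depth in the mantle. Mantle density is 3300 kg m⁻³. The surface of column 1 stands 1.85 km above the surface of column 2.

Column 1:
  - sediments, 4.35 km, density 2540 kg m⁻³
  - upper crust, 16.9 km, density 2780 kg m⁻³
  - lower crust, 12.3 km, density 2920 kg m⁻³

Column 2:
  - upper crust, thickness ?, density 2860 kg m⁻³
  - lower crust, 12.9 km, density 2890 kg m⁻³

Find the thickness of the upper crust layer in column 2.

Take the compensation level at the base of the deeper column (depth z_c below the surface of column 1) and equate Σ ρ_i t_i down to z_c; mantle fills any gap and the z_c terms cancel.
Column 1: 4.35×2540 + 16.9×2780 + 12.3×2920 + (z_c − 33.55)×3300
Column 2: 1.85×0 + x×2860 + 12.9×2890 + (z_c − 1.85 − 12.9 − x)×3300
The z_c×3300 term appears on both sides and cancels. Collect the known terms of each column as K = Σ(ρt)_known − 3300 × (depth of known layers): K_1 = 93947 − 3300×33.55 = −16768; K_2 = 37281 − 3300×(1.85 + 12.9) = −11394.
Balance: K_1 = K_2 − x×(3300 − 2860), so x = (K_2 − K_1)/(3300 − 2860) = 5374/440 = 12.2 km.

12.2 km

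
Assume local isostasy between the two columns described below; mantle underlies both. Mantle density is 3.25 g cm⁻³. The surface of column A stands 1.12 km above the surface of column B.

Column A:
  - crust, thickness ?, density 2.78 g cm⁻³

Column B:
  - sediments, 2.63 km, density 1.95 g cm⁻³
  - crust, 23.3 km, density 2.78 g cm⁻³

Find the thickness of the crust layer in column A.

38.3 km

Take the compensation level at the base of the deeper column (depth z_c below the surface of column A) and equate Σ ρ_i t_i down to z_c; mantle fills any gap and the z_c terms cancel.
Column A: x×2.78 + (z_c − 0 − x)×3.25
Column B: 1.12×0 + 2.63×1.95 + 23.3×2.78 + (z_c − 1.12 − 25.93)×3.25
The z_c×3.25 term appears on both sides and cancels. Collect the known terms of each column as K = Σ(ρt)_known − 3.25 × (depth of known layers): K_A = 0 − 3.25×0 = 0; K_B = 69.9025 − 3.25×(1.12 + 25.93) = −18.01.
Balance: K_A − x×(3.25 − 2.78) = K_B, so x = (K_A − K_B)/(3.25 − 2.78) = 18.01/0.47 = 38.3 km.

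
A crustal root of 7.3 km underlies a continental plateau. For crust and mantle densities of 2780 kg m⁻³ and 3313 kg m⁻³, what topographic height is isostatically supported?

Balancing pressure at the compensation depth: ρ_c h = (ρ_m − ρ_c) r.
h = r (ρ_m − ρ_c) / ρ_c = 7.3 km × (3313 − 2780) / 2780 = 1.4 km.

1.4 km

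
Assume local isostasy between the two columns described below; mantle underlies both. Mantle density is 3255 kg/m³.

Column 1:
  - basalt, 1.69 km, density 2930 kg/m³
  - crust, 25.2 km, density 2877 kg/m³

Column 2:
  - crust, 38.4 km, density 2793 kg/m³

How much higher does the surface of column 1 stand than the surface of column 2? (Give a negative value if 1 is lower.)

−2.36 km

For any compensation level in the mantle, the mantle terms cancel and isostasy reduces to e = (Σt_1 − Σt_2) − (Σ(ρt)_1 − Σ(ρt)_2) / ρ_m.
Σt_1 = 26.89 km; Σt_2 = 38.4 km; Σ(ρt)_1 = 77452.1; Σ(ρt)_2 = 107251.2 (in km·kg/m³).
e = (26.89 − 38.4) − (77452.1 − 107251.2) / 3255 = −2.36 km.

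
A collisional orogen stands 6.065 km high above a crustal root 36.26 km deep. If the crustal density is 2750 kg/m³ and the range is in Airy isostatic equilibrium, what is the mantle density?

3210 kg/m³

Airy balance: ρ_c h = (ρ_m − ρ_c) r → ρ_m = ρ_c (1 + h/r).
ρ_m = 2750 × (1 + 6.065 km/36.26 km) = 3210 kg/m³.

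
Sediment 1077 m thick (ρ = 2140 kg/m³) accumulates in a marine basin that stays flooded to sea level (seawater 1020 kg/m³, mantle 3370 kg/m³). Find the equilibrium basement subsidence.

Submarine loading: the sediment displaces seawater, and the subsidence is in turn flooded, so s (ρ_m − ρ_w) = t (ρ_sed − ρ_w).
s = 1077 m × (2140 − 1020) / (3370 − 1020) = 513 m.

513 m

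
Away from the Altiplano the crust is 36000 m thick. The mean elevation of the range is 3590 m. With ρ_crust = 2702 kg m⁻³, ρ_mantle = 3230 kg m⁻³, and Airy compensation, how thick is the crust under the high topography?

58000 m

Root depth r = h ρ_c / (ρ_m − ρ_c) = 3590 m × 2702 / 528 = 18370 m.
Total thickness = T + h + r = 36000 m + 3590 m + 18370 m = 58000 m.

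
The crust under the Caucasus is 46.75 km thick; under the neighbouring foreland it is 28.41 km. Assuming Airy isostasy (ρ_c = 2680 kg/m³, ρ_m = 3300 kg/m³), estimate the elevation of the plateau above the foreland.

Excess crust Δ = 46.75 km − 28.41 km = 18.34 km, split between elevation h and root r with h + r = Δ.
Airy balance ρ_c h = (ρ_m − ρ_c) r gives r = h ρ_c/(ρ_m − ρ_c), so h (1 + ρ_c/(ρ_m − ρ_c)) = Δ, i.e. h = Δ (ρ_m − ρ_c)/ρ_m.
h = 18.34 km × 620/3300 = 3.45 km.

3.45 km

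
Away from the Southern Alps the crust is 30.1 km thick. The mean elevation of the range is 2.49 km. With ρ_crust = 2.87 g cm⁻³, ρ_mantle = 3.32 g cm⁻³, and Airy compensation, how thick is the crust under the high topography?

Root depth r = h ρ_c / (ρ_m − ρ_c) = 2.49 km × 2.87 / 0.45 = 15.88 km.
Total thickness = T + h + r = 30.1 km + 2.49 km + 15.88 km = 48.5 km.

48.5 km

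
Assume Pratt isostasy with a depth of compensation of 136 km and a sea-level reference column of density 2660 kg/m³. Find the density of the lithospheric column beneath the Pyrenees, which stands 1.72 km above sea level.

Pratt balance: ρ_ref D = ρ (D + h).
ρ = ρ_ref D/(D + h) = 2660 × 136 km/(136 km + 1.72 km) = 2630 kg/m³.

2630 kg/m³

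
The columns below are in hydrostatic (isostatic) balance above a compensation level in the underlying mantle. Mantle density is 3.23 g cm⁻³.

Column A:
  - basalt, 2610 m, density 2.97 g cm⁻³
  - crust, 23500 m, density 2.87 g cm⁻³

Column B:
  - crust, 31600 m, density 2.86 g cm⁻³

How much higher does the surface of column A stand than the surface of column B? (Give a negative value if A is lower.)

−791 m

For any compensation level in the mantle, the mantle terms cancel and isostasy reduces to e = (Σt_A − Σt_B) − (Σ(ρt)_A − Σ(ρt)_B) / ρ_m.
Σt_A = 26110 m; Σt_B = 31600 m; Σ(ρt)_A = 75196.7; Σ(ρt)_B = 90376 (in m·g cm⁻³).
e = (26110 − 31600) − (75196.7 − 90376) / 3.23 = −791 m.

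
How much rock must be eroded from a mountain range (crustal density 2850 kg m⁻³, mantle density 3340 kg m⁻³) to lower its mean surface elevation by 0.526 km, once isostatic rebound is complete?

3.59 km

Net drop Δ = e − u = e − e ρ_c/ρ_m = e (ρ_m − ρ_c)/ρ_m.
e = Δ ρ_m/(ρ_m − ρ_c) = 0.526 km × 3340/490 = 3.59 km.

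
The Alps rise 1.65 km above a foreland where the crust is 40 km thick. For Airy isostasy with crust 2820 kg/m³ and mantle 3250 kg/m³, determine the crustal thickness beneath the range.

52.5 km

Root depth r = h ρ_c / (ρ_m − ρ_c) = 1.65 km × 2820 / 430 = 10.82 km.
Total thickness = T + h + r = 40 km + 1.65 km + 10.82 km = 52.5 km.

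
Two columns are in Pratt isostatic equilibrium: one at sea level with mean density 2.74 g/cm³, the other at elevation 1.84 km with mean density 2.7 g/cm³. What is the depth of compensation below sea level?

ρ_ref D = ρ (D + h) → D (ρ_ref − ρ) = ρ h.
D = ρ h/(ρ_ref − ρ) = 2.7 × 1.84 km/(2.74 − 2.7) = 124 km.

124 km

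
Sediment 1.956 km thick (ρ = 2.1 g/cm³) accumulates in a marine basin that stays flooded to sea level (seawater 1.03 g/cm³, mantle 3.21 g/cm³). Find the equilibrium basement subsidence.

0.96 km

Submarine loading: the sediment displaces seawater, and the subsidence is in turn flooded, so s (ρ_m − ρ_w) = t (ρ_sed − ρ_w).
s = 1.956 km × (2.1 − 1.03) / (3.21 − 1.03) = 0.96 km.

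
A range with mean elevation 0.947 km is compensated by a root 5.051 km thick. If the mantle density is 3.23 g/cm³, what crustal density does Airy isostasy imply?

ρ_c h = (ρ_m − ρ_c) r → ρ_c (h + r) = ρ_m r → ρ_c = ρ_m r / (h + r).
ρ_c = 3.23 × 5.051 km / (0.947 km + 5.051 km) = 2.72 g/cm³.

2.72 g/cm³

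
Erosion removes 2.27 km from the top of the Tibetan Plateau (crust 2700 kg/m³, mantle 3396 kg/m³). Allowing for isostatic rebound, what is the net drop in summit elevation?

0.465 km

Rebound u = e ρ_c/ρ_m = 2.27 km × 2700/3396 = 1.805 km.
Net surface drop = e − u = 2.27 km − 1.805 km = e (ρ_m − ρ_c)/ρ_m = 0.465 km.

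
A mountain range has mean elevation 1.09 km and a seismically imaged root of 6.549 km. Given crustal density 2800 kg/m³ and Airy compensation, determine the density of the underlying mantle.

3270 kg/m³

Airy balance: ρ_c h = (ρ_m − ρ_c) r → ρ_m = ρ_c (1 + h/r).
ρ_m = 2800 × (1 + 1.09 km/6.549 km) = 3270 kg/m³.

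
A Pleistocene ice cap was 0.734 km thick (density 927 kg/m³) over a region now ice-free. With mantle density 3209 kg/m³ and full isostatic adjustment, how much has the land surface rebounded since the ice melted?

Removing the load lets mantle flow back in; uplift u satisfies ρ_ice t = ρ_m u.
u = t ρ_ice/ρ_m = 0.734 km × 927/3209 = 0.212 km.

0.212 km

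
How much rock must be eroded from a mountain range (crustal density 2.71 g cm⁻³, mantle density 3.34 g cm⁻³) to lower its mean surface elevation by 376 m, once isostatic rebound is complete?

Net drop Δ = e − u = e − e ρ_c/ρ_m = e (ρ_m − ρ_c)/ρ_m.
e = Δ ρ_m/(ρ_m − ρ_c) = 376 m × 3.34/0.63 = 1990 m.

1990 m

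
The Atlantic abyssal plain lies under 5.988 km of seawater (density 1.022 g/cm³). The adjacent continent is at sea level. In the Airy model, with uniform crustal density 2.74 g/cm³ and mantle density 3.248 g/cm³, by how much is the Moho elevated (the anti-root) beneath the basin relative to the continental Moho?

20.3 km

Isostatic balance requires: replacing crust with seawater at the top is compensated by replacing crust with mantle at the base: d (ρ_c − ρ_w) = a (ρ_m − ρ_c).
a = d (ρ_c − ρ_w)/(ρ_m − ρ_c) = 5.988 km × 1.718/0.508 = 20.3 km.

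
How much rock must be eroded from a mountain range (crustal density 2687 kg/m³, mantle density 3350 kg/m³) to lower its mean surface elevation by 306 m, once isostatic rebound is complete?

Net drop Δ = e − u = e − e ρ_c/ρ_m = e (ρ_m − ρ_c)/ρ_m.
e = Δ ρ_m/(ρ_m − ρ_c) = 306 m × 3350/663 = 1550 m.

1550 m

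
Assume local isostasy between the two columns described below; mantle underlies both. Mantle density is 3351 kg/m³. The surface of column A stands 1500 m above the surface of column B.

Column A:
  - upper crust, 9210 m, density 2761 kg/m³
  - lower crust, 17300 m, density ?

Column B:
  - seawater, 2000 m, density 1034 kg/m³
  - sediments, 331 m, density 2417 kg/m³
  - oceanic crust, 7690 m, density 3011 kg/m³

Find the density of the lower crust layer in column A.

Take the compensation level at the base of the deeper column (depth z_c below the surface of column A) and equate Σ ρ_i t_i down to z_c; mantle fills any gap and the z_c terms cancel.
Column A: 9210×2761 + 17300×ρ + (z_c − 26510)×3351
Column B: 1500×0 + 2000×1034 + 331×2417 + 7690×3011 + (z_c − 1500 − 10021)×3351
The z_c×3351 term appears on both sides and cancels. Collect the known terms of each column as K = Σ(ρt)_known − 3351 × (depth of known layers): K_A = 25428810 − 3351×26510 = −63406200; K_B = 26022617 − 3351×(1500 + 10021) = −12584254.
Balance: K_A + 17300×ρ = K_B, so ρ = (K_B − K_A)/17300 = 50821900/17300 = 2940 kg/m³.

2940 kg/m³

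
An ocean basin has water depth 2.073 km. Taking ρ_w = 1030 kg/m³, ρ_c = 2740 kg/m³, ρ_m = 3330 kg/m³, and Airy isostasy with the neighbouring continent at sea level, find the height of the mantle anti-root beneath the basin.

Equating mass per unit area of the two columns: replacing crust with seawater at the top is compensated by replacing crust with mantle at the base: d (ρ_c − ρ_w) = a (ρ_m − ρ_c).
a = d (ρ_c − ρ_w)/(ρ_m − ρ_c) = 2.073 km × 1710/590 = 6.01 km.

6.01 km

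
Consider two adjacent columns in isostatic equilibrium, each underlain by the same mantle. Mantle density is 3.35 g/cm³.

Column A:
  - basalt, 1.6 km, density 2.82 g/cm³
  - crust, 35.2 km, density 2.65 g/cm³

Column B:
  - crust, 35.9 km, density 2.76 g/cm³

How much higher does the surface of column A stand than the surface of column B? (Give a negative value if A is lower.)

For any compensation level in the mantle, the mantle terms cancel and isostasy reduces to e = (Σt_A − Σt_B) − (Σ(ρt)_A − Σ(ρt)_B) / ρ_m.
Σt_A = 36.8 km; Σt_B = 35.9 km; Σ(ρt)_A = 97.792; Σ(ρt)_B = 99.084 (in km·g/cm³).
e = (36.8 − 35.9) − (97.792 − 99.084) / 3.35 = 1.29 km.

1.29 km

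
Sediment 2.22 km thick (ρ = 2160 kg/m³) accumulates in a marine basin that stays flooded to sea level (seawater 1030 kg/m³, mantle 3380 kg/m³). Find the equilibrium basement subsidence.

Submarine loading: the sediment displaces seawater, and the subsidence is in turn flooded, so s (ρ_m − ρ_w) = t (ρ_sed − ρ_w).
s = 2.22 km × (2160 − 1030) / (3380 − 1030) = 1.07 km.

1.07 km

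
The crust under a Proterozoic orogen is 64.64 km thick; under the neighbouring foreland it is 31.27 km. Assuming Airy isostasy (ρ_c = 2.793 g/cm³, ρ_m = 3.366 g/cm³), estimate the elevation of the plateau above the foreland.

5.68 km

Excess crust Δ = 64.64 km − 31.27 km = 33.37 km, split between elevation h and root r with h + r = Δ.
Airy balance ρ_c h = (ρ_m − ρ_c) r gives r = h ρ_c/(ρ_m − ρ_c), so h (1 + ρ_c/(ρ_m − ρ_c)) = Δ, i.e. h = Δ (ρ_m − ρ_c)/ρ_m.
h = 33.37 km × 0.573/3.366 = 5.68 km.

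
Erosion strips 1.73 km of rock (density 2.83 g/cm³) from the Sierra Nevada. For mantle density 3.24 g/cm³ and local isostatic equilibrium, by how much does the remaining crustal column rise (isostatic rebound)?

Unloading: uplift u = e ρ_c/ρ_m = 1.73 km × 2.83/3.24 = 1.51 km.

1.51 km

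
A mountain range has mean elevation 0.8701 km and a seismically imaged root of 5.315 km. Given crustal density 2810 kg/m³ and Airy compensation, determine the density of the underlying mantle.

3270 kg/m³

Airy balance: ρ_c h = (ρ_m − ρ_c) r → ρ_m = ρ_c (1 + h/r).
ρ_m = 2810 × (1 + 0.8701 km/5.315 km) = 3270 kg/m³.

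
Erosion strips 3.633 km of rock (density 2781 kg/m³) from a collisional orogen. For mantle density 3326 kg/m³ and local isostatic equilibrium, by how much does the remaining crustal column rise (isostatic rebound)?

Unloading: uplift u = e ρ_c/ρ_m = 3.633 km × 2781/3326 = 3.04 km.

3.04 km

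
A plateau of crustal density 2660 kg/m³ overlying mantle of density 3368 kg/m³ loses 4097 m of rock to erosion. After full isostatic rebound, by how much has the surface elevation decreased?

861 m

Rebound u = e ρ_c/ρ_m = 4097 m × 2660/3368 = 3236 m.
Net surface drop = e − u = 4097 m − 3236 m = e (ρ_m − ρ_c)/ρ_m = 861 m.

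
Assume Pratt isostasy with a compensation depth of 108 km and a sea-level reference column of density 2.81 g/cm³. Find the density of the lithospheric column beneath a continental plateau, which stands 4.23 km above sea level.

2.7 g/cm³

Pratt balance: ρ_ref D = ρ (D + h).
ρ = ρ_ref D/(D + h) = 2.81 × 108 km/(108 km + 4.23 km) = 2.7 g/cm³.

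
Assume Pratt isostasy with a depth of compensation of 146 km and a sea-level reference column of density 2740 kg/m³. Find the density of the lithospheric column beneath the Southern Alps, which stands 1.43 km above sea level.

Pratt balance: ρ_ref D = ρ (D + h).
ρ = ρ_ref D/(D + h) = 2740 × 146 km/(146 km + 1.43 km) = 2710 kg/m³.

2710 kg/m³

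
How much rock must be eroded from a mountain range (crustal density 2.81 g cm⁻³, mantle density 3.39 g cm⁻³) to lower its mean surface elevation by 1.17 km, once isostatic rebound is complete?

Net drop Δ = e − u = e − e ρ_c/ρ_m = e (ρ_m − ρ_c)/ρ_m.
e = Δ ρ_m/(ρ_m − ρ_c) = 1.17 km × 3.39/0.58 = 6.84 km.

6.84 km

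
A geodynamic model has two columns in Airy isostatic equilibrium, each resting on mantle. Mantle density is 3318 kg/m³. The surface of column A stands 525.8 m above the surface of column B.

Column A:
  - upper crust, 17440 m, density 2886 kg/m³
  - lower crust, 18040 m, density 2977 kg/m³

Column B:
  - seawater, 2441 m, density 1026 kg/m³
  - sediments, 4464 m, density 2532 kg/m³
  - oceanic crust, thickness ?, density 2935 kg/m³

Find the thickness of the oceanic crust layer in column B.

Take the compensation level at the base of the deeper column (depth z_c below the surface of column A) and equate Σ ρ_i t_i down to z_c; mantle fills any gap and the z_c terms cancel.
Column A: 17440×2886 + 18040×2977 + (z_c − 35480)×3318
Column B: 525.8×0 + 2441×1026 + 4464×2532 + x×2935 + (z_c − 525.8 − 6905 − x)×3318
The z_c×3318 term appears on both sides and cancels. Collect the known terms of each column as K = Σ(ρt)_known − 3318 × (depth of known layers): K_A = 104036920 − 3318×35480 = −13685720; K_B = 13807314 − 3318×(525.8 + 6905) = −10848080.4.
Balance: K_A = K_B − x×(3318 − 2935), so x = (K_B − K_A)/(3318 − 2935) = 2837640/383 = 7410 m.

7410 m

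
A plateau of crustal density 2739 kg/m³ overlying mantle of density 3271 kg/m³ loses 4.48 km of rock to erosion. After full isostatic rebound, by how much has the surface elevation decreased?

0.729 km

Rebound u = e ρ_c/ρ_m = 4.48 km × 2739/3271 = 3.751 km.
Net surface drop = e − u = 4.48 km − 3.751 km = e (ρ_m − ρ_c)/ρ_m = 0.729 km.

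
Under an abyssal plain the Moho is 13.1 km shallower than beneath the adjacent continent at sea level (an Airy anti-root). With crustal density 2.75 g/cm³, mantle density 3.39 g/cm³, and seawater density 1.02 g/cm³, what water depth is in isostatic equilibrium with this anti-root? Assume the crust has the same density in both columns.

4.85 km

Replacing a thickness d of crust by seawater at the top must be balanced by replacing crust with mantle at the base: d (ρ_c − ρ_w) = a (ρ_m − ρ_c).
d = a (ρ_m − ρ_c)/(ρ_c − ρ_w) = 13.1 km × 0.64/1.73 = 4.85 km.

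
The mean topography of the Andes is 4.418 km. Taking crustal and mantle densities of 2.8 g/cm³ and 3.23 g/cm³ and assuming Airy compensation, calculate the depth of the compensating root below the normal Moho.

Balancing pressure at the compensation depth: the weight of the topography is balanced by the buoyancy of the root, ρ_c h = (ρ_m − ρ_c) r.
r = h · ρ_c / (ρ_m − ρ_c) = 4.418 km × 2.8 / (3.23 − 2.8) = 28.8 km.

28.8 km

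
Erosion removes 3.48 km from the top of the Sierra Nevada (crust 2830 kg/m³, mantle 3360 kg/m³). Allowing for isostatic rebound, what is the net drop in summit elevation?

0.549 km

Rebound u = e ρ_c/ρ_m = 3.48 km × 2830/3360 = 2.931 km.
Net surface drop = e − u = 3.48 km − 2.931 km = e (ρ_m − ρ_c)/ρ_m = 0.549 km.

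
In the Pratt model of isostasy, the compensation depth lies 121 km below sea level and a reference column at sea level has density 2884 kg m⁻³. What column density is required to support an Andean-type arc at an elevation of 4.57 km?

2780 kg m⁻³

Pratt balance: ρ_ref D = ρ (D + h).
ρ = ρ_ref D/(D + h) = 2884 × 121 km/(121 km + 4.57 km) = 2780 kg m⁻³.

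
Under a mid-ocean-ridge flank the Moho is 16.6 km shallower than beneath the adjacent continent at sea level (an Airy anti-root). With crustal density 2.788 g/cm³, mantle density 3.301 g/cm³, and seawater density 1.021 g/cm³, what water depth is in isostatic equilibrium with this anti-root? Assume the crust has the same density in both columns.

4.82 km

Replacing a thickness d of crust by seawater at the top must be balanced by replacing crust with mantle at the base: d (ρ_c − ρ_w) = a (ρ_m − ρ_c).
d = a (ρ_m − ρ_c)/(ρ_c − ρ_w) = 16.6 km × 0.513/1.767 = 4.82 km.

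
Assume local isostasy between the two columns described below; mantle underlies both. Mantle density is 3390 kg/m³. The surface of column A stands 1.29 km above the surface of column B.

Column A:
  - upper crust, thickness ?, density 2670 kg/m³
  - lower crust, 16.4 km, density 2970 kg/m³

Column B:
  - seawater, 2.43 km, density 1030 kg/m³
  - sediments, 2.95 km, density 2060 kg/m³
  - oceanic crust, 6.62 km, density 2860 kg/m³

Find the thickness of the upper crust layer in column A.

Take the compensation level at the base of the deeper column (depth z_c below the surface of column A) and equate Σ ρ_i t_i down to z_c; mantle fills any gap and the z_c terms cancel.
Column A: x×2670 + 16.4×2970 + (z_c − 16.4 − x)×3390
Column B: 1.29×0 + 2.43×1030 + 2.95×2060 + 6.62×2860 + (z_c − 1.29 − 12)×3390
The z_c×3390 term appears on both sides and cancels. Collect the known terms of each column as K = Σ(ρt)_known − 3390 × (depth of known layers): K_A = 48708 − 3390×16.4 = −6888; K_B = 27513.1 − 3390×(1.29 + 12) = −17540.
Balance: K_A − x×(3390 − 2670) = K_B, so x = (K_A − K_B)/(3390 − 2670) = 10652/720 = 14.8 km.

14.8 km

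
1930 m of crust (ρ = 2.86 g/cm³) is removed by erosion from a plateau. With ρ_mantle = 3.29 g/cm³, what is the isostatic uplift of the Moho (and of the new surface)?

1680 m

Unloading: uplift u = e ρ_c/ρ_m = 1930 m × 2.86/3.29 = 1680 m.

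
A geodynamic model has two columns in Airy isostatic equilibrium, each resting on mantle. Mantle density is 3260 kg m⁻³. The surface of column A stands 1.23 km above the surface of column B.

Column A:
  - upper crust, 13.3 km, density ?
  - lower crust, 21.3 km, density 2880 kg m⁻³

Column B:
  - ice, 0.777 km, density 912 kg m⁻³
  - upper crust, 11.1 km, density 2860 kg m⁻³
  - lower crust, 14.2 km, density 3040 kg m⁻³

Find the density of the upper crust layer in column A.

Take the compensation level at the base of the deeper column (depth z_c below the surface of column A) and equate Σ ρ_i t_i down to z_c; mantle fills any gap and the z_c terms cancel.
Column A: 13.3×ρ + 21.3×2880 + (z_c − 34.6)×3260
Column B: 1.23×0 + 0.777×912 + 11.1×2860 + 14.2×3040 + (z_c − 1.23 − 26.077)×3260
The z_c×3260 term appears on both sides and cancels. Collect the known terms of each column as K = Σ(ρt)_known − 3260 × (depth of known layers): K_A = 61344 − 3260×34.6 = −51452; K_B = 75622.624 − 3260×(1.23 + 26.077) = −13398.196.
Balance: K_A + 13.3×ρ = K_B, so ρ = (K_B − K_A)/13.3 = 38053.8/13.3 = 2860 kg m⁻³.

2860 kg m⁻³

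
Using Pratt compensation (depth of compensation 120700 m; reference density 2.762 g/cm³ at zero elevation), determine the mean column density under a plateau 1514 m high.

2.73 g/cm³

Pratt balance: ρ_ref D = ρ (D + h).
ρ = ρ_ref D/(D + h) = 2.762 × 120700 m/(120700 m + 1514 m) = 2.73 g/cm³.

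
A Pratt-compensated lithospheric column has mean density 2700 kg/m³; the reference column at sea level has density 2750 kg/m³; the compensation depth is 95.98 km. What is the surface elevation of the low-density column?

ρ_ref D = ρ (D + h) → h = D (ρ_ref − ρ)/ρ.
h = 95.98 km × (2750 − 2700)/2700 = 1.78 km.

1.78 km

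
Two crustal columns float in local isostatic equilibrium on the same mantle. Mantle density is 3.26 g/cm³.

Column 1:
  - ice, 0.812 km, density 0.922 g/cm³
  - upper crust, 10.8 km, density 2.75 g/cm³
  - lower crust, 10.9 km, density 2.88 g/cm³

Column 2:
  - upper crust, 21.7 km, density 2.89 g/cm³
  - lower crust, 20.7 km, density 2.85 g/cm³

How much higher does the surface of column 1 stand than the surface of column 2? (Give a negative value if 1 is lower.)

For any compensation level in the mantle, the mantle terms cancel and isostasy reduces to e = (Σt_1 − Σt_2) − (Σ(ρt)_1 − Σ(ρt)_2) / ρ_m.
Σt_1 = 22.512 km; Σt_2 = 42.4 km; Σ(ρt)_1 = 61.840664; Σ(ρt)_2 = 121.708 (in km·g/cm³).
e = (22.512 − 42.4) − (61.840664 − 121.708) / 3.26 = −1.52 km.

−1.52 km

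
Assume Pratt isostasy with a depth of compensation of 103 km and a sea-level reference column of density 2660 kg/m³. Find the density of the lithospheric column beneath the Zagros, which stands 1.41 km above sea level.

2620 kg/m³

Pratt balance: ρ_ref D = ρ (D + h).
ρ = ρ_ref D/(D + h) = 2660 × 103 km/(103 km + 1.41 km) = 2620 kg/m³.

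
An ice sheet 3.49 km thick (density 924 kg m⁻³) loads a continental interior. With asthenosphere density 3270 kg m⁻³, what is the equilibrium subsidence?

Balancing pressure at the compensation depth: the ice load ρ_ice t is balanced by mantle displaced below, ρ_m s.
s = t ρ_ice / ρ_m = 3.49 km × 924/3270 = 0.986 km.

0.986 km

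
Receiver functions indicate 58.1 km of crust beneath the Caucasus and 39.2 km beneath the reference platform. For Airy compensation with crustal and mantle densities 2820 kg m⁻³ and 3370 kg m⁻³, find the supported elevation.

3.08 km

Excess crust Δ = 58.1 km − 39.2 km = 18.9 km, split between elevation h and root r with h + r = Δ.
Airy balance ρ_c h = (ρ_m − ρ_c) r gives r = h ρ_c/(ρ_m − ρ_c), so h (1 + ρ_c/(ρ_m − ρ_c)) = Δ, i.e. h = Δ (ρ_m − ρ_c)/ρ_m.
h = 18.9 km × 550/3370 = 3.08 km.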